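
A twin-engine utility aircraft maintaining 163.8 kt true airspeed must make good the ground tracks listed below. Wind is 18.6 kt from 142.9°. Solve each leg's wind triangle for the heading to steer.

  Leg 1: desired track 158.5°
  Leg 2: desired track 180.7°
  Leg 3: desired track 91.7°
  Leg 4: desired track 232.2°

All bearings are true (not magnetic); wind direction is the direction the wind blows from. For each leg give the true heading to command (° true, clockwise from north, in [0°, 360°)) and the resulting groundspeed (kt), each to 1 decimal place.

Leg 1: desired track 158.5°; wind correction -1.7° → command heading 156.8°, groundspeed 145.8 kt
Leg 2: desired track 180.7°; wind correction -4.0° → command heading 176.7°, groundspeed 148.7 kt
Leg 3: desired track 91.7°; wind correction +5.1° → command heading 96.8°, groundspeed 151.5 kt
Leg 4: desired track 232.2°; wind correction -6.5° → command heading 225.7°, groundspeed 162.5 kt

Leg 1: heading=156.8°, groundspeed=145.8 kt
Leg 2: heading=176.7°, groundspeed=148.7 kt
Leg 3: heading=96.8°, groundspeed=151.5 kt
Leg 4: heading=225.7°, groundspeed=162.5 kt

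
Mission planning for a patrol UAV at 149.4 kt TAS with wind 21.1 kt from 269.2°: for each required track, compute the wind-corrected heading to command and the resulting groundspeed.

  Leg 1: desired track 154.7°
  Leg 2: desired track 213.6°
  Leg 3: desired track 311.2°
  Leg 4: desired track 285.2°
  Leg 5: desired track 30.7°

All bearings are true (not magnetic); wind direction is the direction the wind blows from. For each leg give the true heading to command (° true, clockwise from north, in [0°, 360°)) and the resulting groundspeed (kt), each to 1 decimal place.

Leg 1: heading=162.1°, groundspeed=156.9 kt
Leg 2: heading=220.3°, groundspeed=136.5 kt
Leg 3: heading=305.8°, groundspeed=133.1 kt
Leg 4: heading=283.0°, groundspeed=129.0 kt
Leg 5: heading=23.8°, groundspeed=159.3 kt

Leg 1: desired track 154.7°; wind correction +7.4° → command heading 162.1°, groundspeed 156.9 kt
Leg 2: desired track 213.6°; wind correction +6.7° → command heading 220.3°, groundspeed 136.5 kt
Leg 3: desired track 311.2°; wind correction -5.4° → command heading 305.8°, groundspeed 133.1 kt
Leg 4: desired track 285.2°; wind correction -2.2° → command heading 283.0°, groundspeed 129.0 kt
Leg 5: desired track 30.7°; wind correction -6.9° → command heading 23.8°, groundspeed 159.3 kt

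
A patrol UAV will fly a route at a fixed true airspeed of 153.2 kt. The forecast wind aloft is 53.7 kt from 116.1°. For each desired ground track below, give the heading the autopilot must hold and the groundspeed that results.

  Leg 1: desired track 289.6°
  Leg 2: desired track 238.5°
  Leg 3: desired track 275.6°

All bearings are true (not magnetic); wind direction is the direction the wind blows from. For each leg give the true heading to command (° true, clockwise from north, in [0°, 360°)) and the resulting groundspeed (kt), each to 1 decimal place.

Leg 1: desired track 289.6°; wind correction -2.3° → command heading 287.3°, groundspeed 206.4 kt
Leg 2: desired track 238.5°; wind correction -17.2° → command heading 221.3°, groundspeed 175.1 kt
Leg 3: desired track 275.6°; wind correction -7.1° → command heading 268.5°, groundspeed 202.3 kt

Leg 1: heading=287.3°, groundspeed=206.4 kt
Leg 2: heading=221.3°, groundspeed=175.1 kt
Leg 3: heading=268.5°, groundspeed=202.3 kt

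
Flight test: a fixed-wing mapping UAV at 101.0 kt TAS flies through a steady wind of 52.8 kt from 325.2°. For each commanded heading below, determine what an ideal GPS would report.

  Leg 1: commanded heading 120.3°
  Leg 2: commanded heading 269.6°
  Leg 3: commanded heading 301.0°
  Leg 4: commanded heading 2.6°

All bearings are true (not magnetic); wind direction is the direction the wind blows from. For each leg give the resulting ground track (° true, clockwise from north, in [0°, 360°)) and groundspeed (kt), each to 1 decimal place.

Leg 1: track=128.8°, groundspeed=150.5 kt
Leg 2: track=238.1°, groundspeed=83.4 kt
Leg 3: track=278.7°, groundspeed=57.1 kt
Leg 4: track=31.1°, groundspeed=67.2 kt

Leg 1: heading 120.3°; drift +8.5° → track 128.8°, groundspeed 150.5 kt
Leg 2: heading 269.6°; drift -31.5° → track 238.1°, groundspeed 83.4 kt
Leg 3: heading 301.0°; drift -22.3° → track 278.7°, groundspeed 57.1 kt
Leg 4: heading 2.6°; drift +28.5° → track 31.1°, groundspeed 67.2 kt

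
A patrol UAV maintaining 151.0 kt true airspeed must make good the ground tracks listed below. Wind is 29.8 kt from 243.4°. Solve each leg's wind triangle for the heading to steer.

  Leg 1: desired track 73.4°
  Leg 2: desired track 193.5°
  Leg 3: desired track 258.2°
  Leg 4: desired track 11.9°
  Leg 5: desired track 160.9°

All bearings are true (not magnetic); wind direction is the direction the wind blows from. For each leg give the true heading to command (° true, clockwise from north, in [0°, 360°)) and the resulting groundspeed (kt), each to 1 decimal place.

Leg 1: heading=75.4°, groundspeed=180.3 kt
Leg 2: heading=202.2°, groundspeed=130.1 kt
Leg 3: heading=255.3°, groundspeed=122.0 kt
Leg 4: heading=3.0°, groundspeed=167.7 kt
Leg 5: heading=172.2°, groundspeed=144.2 kt

Leg 1: desired track 73.4°; wind correction +2.0° → command heading 75.4°, groundspeed 180.3 kt
Leg 2: desired track 193.5°; wind correction +8.7° → command heading 202.2°, groundspeed 130.1 kt
Leg 3: desired track 258.2°; wind correction -2.9° → command heading 255.3°, groundspeed 122.0 kt
Leg 4: desired track 11.9°; wind correction -8.9° → command heading 3.0°, groundspeed 167.7 kt
Leg 5: desired track 160.9°; wind correction +11.3° → command heading 172.2°, groundspeed 144.2 kt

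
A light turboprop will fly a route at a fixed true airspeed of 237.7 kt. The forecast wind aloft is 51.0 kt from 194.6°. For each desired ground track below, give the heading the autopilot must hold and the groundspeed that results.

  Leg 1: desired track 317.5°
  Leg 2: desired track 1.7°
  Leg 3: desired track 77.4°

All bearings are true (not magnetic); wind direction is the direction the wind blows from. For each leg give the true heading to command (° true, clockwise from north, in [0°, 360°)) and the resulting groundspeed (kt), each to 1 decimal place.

Leg 1: heading=307.1°, groundspeed=261.5 kt
Leg 2: heading=359.0°, groundspeed=287.1 kt
Leg 3: heading=88.4°, groundspeed=256.6 kt

Leg 1: desired track 317.5°; wind correction -10.4° → command heading 307.1°, groundspeed 261.5 kt
Leg 2: desired track 1.7°; wind correction -2.7° → command heading 359.0°, groundspeed 287.1 kt
Leg 3: desired track 77.4°; wind correction +11.0° → command heading 88.4°, groundspeed 256.6 kt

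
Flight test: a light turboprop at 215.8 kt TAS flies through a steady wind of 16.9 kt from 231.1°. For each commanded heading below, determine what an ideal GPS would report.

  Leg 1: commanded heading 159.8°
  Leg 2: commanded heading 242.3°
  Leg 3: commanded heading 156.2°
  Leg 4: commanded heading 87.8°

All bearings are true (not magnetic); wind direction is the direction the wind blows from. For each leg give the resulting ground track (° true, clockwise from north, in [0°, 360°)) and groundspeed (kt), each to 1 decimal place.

Leg 1: track=155.4°, groundspeed=211.0 kt
Leg 2: track=243.2°, groundspeed=199.2 kt
Leg 3: track=151.8°, groundspeed=212.0 kt
Leg 4: track=85.3°, groundspeed=229.6 kt

Leg 1: heading 159.8°; drift -4.4° → track 155.4°, groundspeed 211.0 kt
Leg 2: heading 242.3°; drift +0.9° → track 243.2°, groundspeed 199.2 kt
Leg 3: heading 156.2°; drift -4.4° → track 151.8°, groundspeed 212.0 kt
Leg 4: heading 87.8°; drift -2.5° → track 85.3°, groundspeed 229.6 kt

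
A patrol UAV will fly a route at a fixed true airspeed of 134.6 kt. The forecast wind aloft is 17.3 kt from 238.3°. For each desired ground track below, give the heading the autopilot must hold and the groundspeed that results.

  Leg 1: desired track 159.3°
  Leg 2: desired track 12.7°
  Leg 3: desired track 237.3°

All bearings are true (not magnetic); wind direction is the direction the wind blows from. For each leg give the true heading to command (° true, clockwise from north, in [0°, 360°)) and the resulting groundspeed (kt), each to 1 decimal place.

Leg 1: desired track 159.3°; wind correction +7.2° → command heading 166.5°, groundspeed 130.2 kt
Leg 2: desired track 12.7°; wind correction -5.3° → command heading 7.4°, groundspeed 146.1 kt
Leg 3: desired track 237.3°; wind correction +0.1° → command heading 237.4°, groundspeed 117.3 kt

Leg 1: heading=166.5°, groundspeed=130.2 kt
Leg 2: heading=7.4°, groundspeed=146.1 kt
Leg 3: heading=237.4°, groundspeed=117.3 kt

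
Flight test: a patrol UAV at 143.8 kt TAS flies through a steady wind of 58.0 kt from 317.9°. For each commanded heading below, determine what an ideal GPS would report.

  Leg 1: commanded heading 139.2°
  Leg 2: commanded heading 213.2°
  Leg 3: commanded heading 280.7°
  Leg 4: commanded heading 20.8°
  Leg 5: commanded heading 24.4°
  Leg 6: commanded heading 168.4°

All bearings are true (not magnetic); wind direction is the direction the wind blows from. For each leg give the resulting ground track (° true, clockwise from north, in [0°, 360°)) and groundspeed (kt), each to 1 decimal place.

Leg 1: track=138.8°, groundspeed=201.8 kt
Leg 2: track=193.7°, groundspeed=168.2 kt
Leg 3: track=260.9°, groundspeed=103.7 kt
Leg 4: track=44.5°, groundspeed=128.2 kt
Leg 5: track=48.2°, groundspeed=131.9 kt
Leg 6: track=159.8°, groundspeed=196.0 kt

Leg 1: heading 139.2°; drift -0.4° → track 138.8°, groundspeed 201.8 kt
Leg 2: heading 213.2°; drift -19.5° → track 193.7°, groundspeed 168.2 kt
Leg 3: heading 280.7°; drift -19.8° → track 260.9°, groundspeed 103.7 kt
Leg 4: heading 20.8°; drift +23.7° → track 44.5°, groundspeed 128.2 kt
Leg 5: heading 24.4°; drift +23.8° → track 48.2°, groundspeed 131.9 kt
Leg 6: heading 168.4°; drift -8.6° → track 159.8°, groundspeed 196.0 kt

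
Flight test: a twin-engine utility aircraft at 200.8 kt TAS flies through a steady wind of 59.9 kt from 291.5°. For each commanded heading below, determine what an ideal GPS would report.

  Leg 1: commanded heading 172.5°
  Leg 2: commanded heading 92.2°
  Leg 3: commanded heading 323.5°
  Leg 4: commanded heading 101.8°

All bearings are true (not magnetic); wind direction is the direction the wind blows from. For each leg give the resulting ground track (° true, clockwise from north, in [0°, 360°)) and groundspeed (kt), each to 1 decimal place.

Leg 1: track=159.7°, groundspeed=235.7 kt
Leg 2: track=96.6°, groundspeed=258.1 kt
Leg 3: track=335.4°, groundspeed=153.3 kt
Leg 4: track=104.0°, groundspeed=260.0 kt

Leg 1: heading 172.5°; drift -12.8° → track 159.7°, groundspeed 235.7 kt
Leg 2: heading 92.2°; drift +4.4° → track 96.6°, groundspeed 258.1 kt
Leg 3: heading 323.5°; drift +11.9° → track 335.4°, groundspeed 153.3 kt
Leg 4: heading 101.8°; drift +2.2° → track 104.0°, groundspeed 260.0 kt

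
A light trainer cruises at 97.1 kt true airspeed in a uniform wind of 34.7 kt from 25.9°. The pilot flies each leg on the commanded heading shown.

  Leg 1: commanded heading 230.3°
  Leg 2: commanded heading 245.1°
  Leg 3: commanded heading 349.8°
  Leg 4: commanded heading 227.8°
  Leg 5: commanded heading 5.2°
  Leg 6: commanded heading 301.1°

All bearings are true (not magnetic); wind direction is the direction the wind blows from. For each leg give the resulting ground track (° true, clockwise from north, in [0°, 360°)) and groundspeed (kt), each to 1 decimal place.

Leg 1: heading 230.3°; drift -6.4° → track 223.9°, groundspeed 129.5 kt
Leg 2: heading 245.1°; drift -10.0° → track 235.1°, groundspeed 125.9 kt
Leg 3: heading 349.8°; drift -16.5° → track 333.3°, groundspeed 72.0 kt
Leg 4: heading 227.8°; drift -5.7° → track 222.1°, groundspeed 129.9 kt
Leg 5: heading 5.2°; drift -10.7° → track 354.5°, groundspeed 65.8 kt
Leg 6: heading 301.1°; drift -20.2° → track 280.9°, groundspeed 100.1 kt

Leg 1: track=223.9°, groundspeed=129.5 kt
Leg 2: track=235.1°, groundspeed=125.9 kt
Leg 3: track=333.3°, groundspeed=72.0 kt
Leg 4: track=222.1°, groundspeed=129.9 kt
Leg 5: track=354.5°, groundspeed=65.8 kt
Leg 6: track=280.9°, groundspeed=100.1 kt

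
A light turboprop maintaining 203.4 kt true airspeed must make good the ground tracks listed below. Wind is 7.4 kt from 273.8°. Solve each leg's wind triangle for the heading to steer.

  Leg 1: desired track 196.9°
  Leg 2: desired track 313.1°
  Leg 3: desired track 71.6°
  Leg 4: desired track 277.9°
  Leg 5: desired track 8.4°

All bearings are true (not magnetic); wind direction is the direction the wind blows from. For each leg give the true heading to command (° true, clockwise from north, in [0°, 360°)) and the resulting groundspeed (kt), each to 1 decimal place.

Leg 1: desired track 196.9°; wind correction +2.0° → command heading 198.9°, groundspeed 201.6 kt
Leg 2: desired track 313.1°; wind correction -1.3° → command heading 311.8°, groundspeed 197.6 kt
Leg 3: desired track 71.6°; wind correction -0.8° → command heading 70.8°, groundspeed 210.2 kt
Leg 4: desired track 277.9°; wind correction -0.1° → command heading 277.8°, groundspeed 196.0 kt
Leg 5: desired track 8.4°; wind correction -2.1° → command heading 6.3°, groundspeed 203.9 kt

Leg 1: heading=198.9°, groundspeed=201.6 kt
Leg 2: heading=311.8°, groundspeed=197.6 kt
Leg 3: heading=70.8°, groundspeed=210.2 kt
Leg 4: heading=277.8°, groundspeed=196.0 kt
Leg 5: heading=6.3°, groundspeed=203.9 kt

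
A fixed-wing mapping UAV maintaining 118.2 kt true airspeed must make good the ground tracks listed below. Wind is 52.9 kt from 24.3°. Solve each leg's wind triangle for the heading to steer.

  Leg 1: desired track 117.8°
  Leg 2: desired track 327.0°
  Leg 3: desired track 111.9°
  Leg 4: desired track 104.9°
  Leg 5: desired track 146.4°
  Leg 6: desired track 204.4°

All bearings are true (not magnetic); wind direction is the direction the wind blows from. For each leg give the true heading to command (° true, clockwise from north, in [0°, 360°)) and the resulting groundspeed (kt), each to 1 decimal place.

Leg 1: desired track 117.8°; wind correction -26.5° → command heading 91.3°, groundspeed 109.0 kt
Leg 2: desired track 327.0°; wind correction +22.1° → command heading 349.1°, groundspeed 80.9 kt
Leg 3: desired track 111.9°; wind correction -26.6° → command heading 85.3°, groundspeed 103.5 kt
Leg 4: desired track 104.9°; wind correction -26.2° → command heading 78.7°, groundspeed 97.4 kt
Leg 5: desired track 146.4°; wind correction -22.3° → command heading 124.1°, groundspeed 137.5 kt
Leg 6: desired track 204.4°; wind correction +0.0° → command heading 204.4°, groundspeed 171.1 kt

Leg 1: heading=91.3°, groundspeed=109.0 kt
Leg 2: heading=349.1°, groundspeed=80.9 kt
Leg 3: heading=85.3°, groundspeed=103.5 kt
Leg 4: heading=78.7°, groundspeed=97.4 kt
Leg 5: heading=124.1°, groundspeed=137.5 kt
Leg 6: heading=204.4°, groundspeed=171.1 kt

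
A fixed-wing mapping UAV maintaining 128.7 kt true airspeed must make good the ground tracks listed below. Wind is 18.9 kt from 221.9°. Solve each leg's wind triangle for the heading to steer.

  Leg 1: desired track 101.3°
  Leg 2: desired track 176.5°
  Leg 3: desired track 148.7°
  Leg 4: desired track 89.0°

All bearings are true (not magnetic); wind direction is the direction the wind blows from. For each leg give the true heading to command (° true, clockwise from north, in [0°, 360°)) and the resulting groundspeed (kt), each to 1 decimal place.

Leg 1: desired track 101.3°; wind correction +7.3° → command heading 108.6°, groundspeed 137.3 kt
Leg 2: desired track 176.5°; wind correction +6.0° → command heading 182.5°, groundspeed 114.7 kt
Leg 3: desired track 148.7°; wind correction +8.1° → command heading 156.8°, groundspeed 122.0 kt
Leg 4: desired track 89.0°; wind correction +6.2° → command heading 95.2°, groundspeed 140.8 kt

Leg 1: heading=108.6°, groundspeed=137.3 kt
Leg 2: heading=182.5°, groundspeed=114.7 kt
Leg 3: heading=156.8°, groundspeed=122.0 kt
Leg 4: heading=95.2°, groundspeed=140.8 kt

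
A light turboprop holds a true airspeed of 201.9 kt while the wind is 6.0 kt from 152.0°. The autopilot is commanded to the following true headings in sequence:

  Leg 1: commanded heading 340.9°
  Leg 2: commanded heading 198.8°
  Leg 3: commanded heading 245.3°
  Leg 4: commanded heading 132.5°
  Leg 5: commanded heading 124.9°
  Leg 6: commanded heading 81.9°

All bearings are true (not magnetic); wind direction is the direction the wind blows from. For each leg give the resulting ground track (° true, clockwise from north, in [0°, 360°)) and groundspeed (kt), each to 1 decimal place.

Leg 1: track=340.6°, groundspeed=207.8 kt
Leg 2: track=200.1°, groundspeed=197.8 kt
Leg 3: track=247.0°, groundspeed=202.3 kt
Leg 4: track=131.9°, groundspeed=196.3 kt
Leg 5: track=124.1°, groundspeed=196.6 kt
Leg 6: track=80.3°, groundspeed=199.9 kt

Leg 1: heading 340.9°; drift -0.3° → track 340.6°, groundspeed 207.8 kt
Leg 2: heading 198.8°; drift +1.3° → track 200.1°, groundspeed 197.8 kt
Leg 3: heading 245.3°; drift +1.7° → track 247.0°, groundspeed 202.3 kt
Leg 4: heading 132.5°; drift -0.6° → track 131.9°, groundspeed 196.3 kt
Leg 5: heading 124.9°; drift -0.8° → track 124.1°, groundspeed 196.6 kt
Leg 6: heading 81.9°; drift -1.6° → track 80.3°, groundspeed 199.9 kt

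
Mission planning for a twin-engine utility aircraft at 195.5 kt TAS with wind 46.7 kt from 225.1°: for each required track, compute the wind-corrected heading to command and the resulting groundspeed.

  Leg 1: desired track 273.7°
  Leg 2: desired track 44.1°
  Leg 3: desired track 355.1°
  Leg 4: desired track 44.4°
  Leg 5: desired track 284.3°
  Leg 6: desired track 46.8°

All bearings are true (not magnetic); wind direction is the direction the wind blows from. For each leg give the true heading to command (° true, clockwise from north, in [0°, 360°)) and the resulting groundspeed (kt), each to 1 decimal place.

Leg 1: desired track 273.7°; wind correction -10.3° → command heading 263.4°, groundspeed 161.5 kt
Leg 2: desired track 44.1°; wind correction -0.2° → command heading 43.9°, groundspeed 242.2 kt
Leg 3: desired track 355.1°; wind correction -10.5° → command heading 344.6°, groundspeed 222.2 kt
Leg 4: desired track 44.4°; wind correction -0.2° → command heading 44.2°, groundspeed 242.2 kt
Leg 5: desired track 284.3°; wind correction -11.8° → command heading 272.5°, groundspeed 167.4 kt
Leg 6: desired track 46.8°; wind correction +0.4° → command heading 47.2°, groundspeed 242.2 kt

Leg 1: heading=263.4°, groundspeed=161.5 kt
Leg 2: heading=43.9°, groundspeed=242.2 kt
Leg 3: heading=344.6°, groundspeed=222.2 kt
Leg 4: heading=44.2°, groundspeed=242.2 kt
Leg 5: heading=272.5°, groundspeed=167.4 kt
Leg 6: heading=47.2°, groundspeed=242.2 kt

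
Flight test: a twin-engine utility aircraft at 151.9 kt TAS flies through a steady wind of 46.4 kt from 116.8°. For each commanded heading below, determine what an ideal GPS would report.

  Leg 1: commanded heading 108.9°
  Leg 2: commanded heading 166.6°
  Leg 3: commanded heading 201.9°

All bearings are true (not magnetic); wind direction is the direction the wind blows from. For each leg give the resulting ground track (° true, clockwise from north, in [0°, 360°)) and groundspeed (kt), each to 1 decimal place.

Leg 1: heading 108.9°; drift -3.4° → track 105.5°, groundspeed 106.1 kt
Leg 2: heading 166.6°; drift +16.2° → track 182.8°, groundspeed 127.0 kt
Leg 3: heading 201.9°; drift +17.4° → track 219.3°, groundspeed 155.0 kt

Leg 1: track=105.5°, groundspeed=106.1 kt
Leg 2: track=182.8°, groundspeed=127.0 kt
Leg 3: track=219.3°, groundspeed=155.0 kt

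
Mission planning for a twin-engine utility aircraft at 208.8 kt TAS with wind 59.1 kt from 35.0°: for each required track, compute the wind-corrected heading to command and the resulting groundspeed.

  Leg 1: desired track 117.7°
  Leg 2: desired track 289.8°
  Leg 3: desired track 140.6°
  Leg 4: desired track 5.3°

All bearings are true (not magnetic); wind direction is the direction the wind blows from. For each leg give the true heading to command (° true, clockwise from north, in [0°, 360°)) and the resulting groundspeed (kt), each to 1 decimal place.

Leg 1: desired track 117.7°; wind correction -16.3° → command heading 101.4°, groundspeed 192.9 kt
Leg 2: desired track 289.8°; wind correction +15.9° → command heading 305.7°, groundspeed 216.4 kt
Leg 3: desired track 140.6°; wind correction -15.8° → command heading 124.8°, groundspeed 216.8 kt
Leg 4: desired track 5.3°; wind correction +8.1° → command heading 13.4°, groundspeed 155.4 kt

Leg 1: heading=101.4°, groundspeed=192.9 kt
Leg 2: heading=305.7°, groundspeed=216.4 kt
Leg 3: heading=124.8°, groundspeed=216.8 kt
Leg 4: heading=13.4°, groundspeed=155.4 kt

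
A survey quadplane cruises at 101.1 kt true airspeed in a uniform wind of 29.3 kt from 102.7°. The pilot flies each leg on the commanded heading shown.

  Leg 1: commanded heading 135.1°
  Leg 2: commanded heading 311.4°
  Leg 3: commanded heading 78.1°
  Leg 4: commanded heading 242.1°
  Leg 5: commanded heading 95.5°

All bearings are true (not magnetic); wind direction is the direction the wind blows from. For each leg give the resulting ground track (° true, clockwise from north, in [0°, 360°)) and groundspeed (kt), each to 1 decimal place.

Leg 1: track=146.7°, groundspeed=78.0 kt
Leg 2: track=305.1°, groundspeed=127.6 kt
Leg 3: track=68.8°, groundspeed=75.5 kt
Leg 4: track=250.9°, groundspeed=124.8 kt
Leg 5: track=92.6°, groundspeed=72.1 kt

Leg 1: heading 135.1°; drift +11.6° → track 146.7°, groundspeed 78.0 kt
Leg 2: heading 311.4°; drift -6.3° → track 305.1°, groundspeed 127.6 kt
Leg 3: heading 78.1°; drift -9.3° → track 68.8°, groundspeed 75.5 kt
Leg 4: heading 242.1°; drift +8.8° → track 250.9°, groundspeed 124.8 kt
Leg 5: heading 95.5°; drift -2.9° → track 92.6°, groundspeed 72.1 kt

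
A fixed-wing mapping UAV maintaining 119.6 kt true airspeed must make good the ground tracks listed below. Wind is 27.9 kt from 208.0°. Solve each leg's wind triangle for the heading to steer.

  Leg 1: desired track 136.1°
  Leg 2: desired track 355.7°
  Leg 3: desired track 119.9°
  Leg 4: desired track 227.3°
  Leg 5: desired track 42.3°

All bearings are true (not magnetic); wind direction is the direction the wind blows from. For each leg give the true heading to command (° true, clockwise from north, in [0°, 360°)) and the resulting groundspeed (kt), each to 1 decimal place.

Leg 1: desired track 136.1°; wind correction +12.8° → command heading 148.9°, groundspeed 108.0 kt
Leg 2: desired track 355.7°; wind correction -7.2° → command heading 348.5°, groundspeed 142.2 kt
Leg 3: desired track 119.9°; wind correction +13.5° → command heading 133.4°, groundspeed 115.4 kt
Leg 4: desired track 227.3°; wind correction -4.4° → command heading 222.9°, groundspeed 92.9 kt
Leg 5: desired track 42.3°; wind correction +3.3° → command heading 45.6°, groundspeed 146.4 kt

Leg 1: heading=148.9°, groundspeed=108.0 kt
Leg 2: heading=348.5°, groundspeed=142.2 kt
Leg 3: heading=133.4°, groundspeed=115.4 kt
Leg 4: heading=222.9°, groundspeed=92.9 kt
Leg 5: heading=45.6°, groundspeed=146.4 kt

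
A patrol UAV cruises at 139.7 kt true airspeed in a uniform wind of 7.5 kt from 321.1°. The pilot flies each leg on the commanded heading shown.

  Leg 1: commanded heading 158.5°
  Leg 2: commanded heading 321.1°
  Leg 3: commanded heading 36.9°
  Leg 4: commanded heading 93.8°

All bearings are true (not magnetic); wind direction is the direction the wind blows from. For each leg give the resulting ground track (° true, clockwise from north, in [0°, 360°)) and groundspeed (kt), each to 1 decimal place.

Leg 1: heading 158.5°; drift -0.9° → track 157.6°, groundspeed 146.9 kt
Leg 2: heading 321.1°; drift +0.0° → track 321.1°, groundspeed 132.2 kt
Leg 3: heading 36.9°; drift +3.0° → track 39.9°, groundspeed 138.1 kt
Leg 4: heading 93.8°; drift +2.2° → track 96.0°, groundspeed 144.9 kt

Leg 1: track=157.6°, groundspeed=146.9 kt
Leg 2: track=321.1°, groundspeed=132.2 kt
Leg 3: track=39.9°, groundspeed=138.1 kt
Leg 4: track=96.0°, groundspeed=144.9 kt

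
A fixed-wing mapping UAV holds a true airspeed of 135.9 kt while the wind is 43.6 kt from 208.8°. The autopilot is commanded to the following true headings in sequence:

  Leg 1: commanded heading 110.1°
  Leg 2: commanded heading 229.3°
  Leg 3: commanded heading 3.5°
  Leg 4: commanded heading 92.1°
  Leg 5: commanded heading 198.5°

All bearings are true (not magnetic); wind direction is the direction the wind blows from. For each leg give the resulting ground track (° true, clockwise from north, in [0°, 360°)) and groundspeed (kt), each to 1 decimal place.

Leg 1: track=93.3°, groundspeed=148.9 kt
Leg 2: track=238.4°, groundspeed=96.3 kt
Leg 3: track=9.6°, groundspeed=176.3 kt
Leg 4: track=78.0°, groundspeed=160.3 kt
Leg 5: track=193.7°, groundspeed=93.3 kt

Leg 1: heading 110.1°; drift -16.8° → track 93.3°, groundspeed 148.9 kt
Leg 2: heading 229.3°; drift +9.1° → track 238.4°, groundspeed 96.3 kt
Leg 3: heading 3.5°; drift +6.1° → track 9.6°, groundspeed 176.3 kt
Leg 4: heading 92.1°; drift -14.1° → track 78.0°, groundspeed 160.3 kt
Leg 5: heading 198.5°; drift -4.8° → track 193.7°, groundspeed 93.3 kt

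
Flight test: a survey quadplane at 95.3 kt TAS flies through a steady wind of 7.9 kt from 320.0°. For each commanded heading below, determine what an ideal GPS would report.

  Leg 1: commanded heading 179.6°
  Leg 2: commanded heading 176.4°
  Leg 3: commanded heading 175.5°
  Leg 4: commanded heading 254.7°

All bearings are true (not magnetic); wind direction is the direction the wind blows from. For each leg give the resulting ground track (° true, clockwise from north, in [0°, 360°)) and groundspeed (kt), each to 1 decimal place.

Leg 1: heading 179.6°; drift -2.8° → track 176.8°, groundspeed 101.5 kt
Leg 2: heading 176.4°; drift -2.6° → track 173.8°, groundspeed 101.8 kt
Leg 3: heading 175.5°; drift -2.6° → track 172.9°, groundspeed 101.8 kt
Leg 4: heading 254.7°; drift -4.5° → track 250.2°, groundspeed 92.3 kt

Leg 1: track=176.8°, groundspeed=101.5 kt
Leg 2: track=173.8°, groundspeed=101.8 kt
Leg 3: track=172.9°, groundspeed=101.8 kt
Leg 4: track=250.2°, groundspeed=92.3 kt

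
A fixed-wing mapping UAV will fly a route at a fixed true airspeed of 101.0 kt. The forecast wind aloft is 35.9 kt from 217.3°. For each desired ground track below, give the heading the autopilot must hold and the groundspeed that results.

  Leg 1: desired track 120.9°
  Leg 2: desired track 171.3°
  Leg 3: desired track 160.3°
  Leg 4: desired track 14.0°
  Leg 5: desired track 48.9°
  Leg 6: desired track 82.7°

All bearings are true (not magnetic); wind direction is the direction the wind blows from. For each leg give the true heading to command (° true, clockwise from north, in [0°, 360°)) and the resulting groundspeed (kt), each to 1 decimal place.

Leg 1: desired track 120.9°; wind correction +20.7° → command heading 141.6°, groundspeed 98.5 kt
Leg 2: desired track 171.3°; wind correction +14.8° → command heading 186.1°, groundspeed 72.7 kt
Leg 3: desired track 160.3°; wind correction +17.3° → command heading 177.6°, groundspeed 76.9 kt
Leg 4: desired track 14.0°; wind correction -8.1° → command heading 5.9°, groundspeed 133.0 kt
Leg 5: desired track 48.9°; wind correction +4.1° → command heading 53.0°, groundspeed 135.9 kt
Leg 6: desired track 82.7°; wind correction +14.7° → command heading 97.4°, groundspeed 122.9 kt

Leg 1: heading=141.6°, groundspeed=98.5 kt
Leg 2: heading=186.1°, groundspeed=72.7 kt
Leg 3: heading=177.6°, groundspeed=76.9 kt
Leg 4: heading=5.9°, groundspeed=133.0 kt
Leg 5: heading=53.0°, groundspeed=135.9 kt
Leg 6: heading=97.4°, groundspeed=122.9 kt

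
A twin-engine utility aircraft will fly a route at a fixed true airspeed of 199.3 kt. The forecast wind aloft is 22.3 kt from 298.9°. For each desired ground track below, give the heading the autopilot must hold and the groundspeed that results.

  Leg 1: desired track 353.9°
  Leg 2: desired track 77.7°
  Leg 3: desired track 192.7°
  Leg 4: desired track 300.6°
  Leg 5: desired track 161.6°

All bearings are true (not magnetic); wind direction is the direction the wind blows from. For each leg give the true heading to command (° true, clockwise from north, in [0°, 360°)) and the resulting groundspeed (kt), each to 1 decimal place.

Leg 1: desired track 353.9°; wind correction -5.3° → command heading 348.6°, groundspeed 185.7 kt
Leg 2: desired track 77.7°; wind correction -4.2° → command heading 73.5°, groundspeed 215.5 kt
Leg 3: desired track 192.7°; wind correction +6.2° → command heading 198.9°, groundspeed 204.4 kt
Leg 4: desired track 300.6°; wind correction -0.2° → command heading 300.4°, groundspeed 177.0 kt
Leg 5: desired track 161.6°; wind correction +4.4° → command heading 166.0°, groundspeed 215.1 kt

Leg 1: heading=348.6°, groundspeed=185.7 kt
Leg 2: heading=73.5°, groundspeed=215.5 kt
Leg 3: heading=198.9°, groundspeed=204.4 kt
Leg 4: heading=300.4°, groundspeed=177.0 kt
Leg 5: heading=166.0°, groundspeed=215.1 kt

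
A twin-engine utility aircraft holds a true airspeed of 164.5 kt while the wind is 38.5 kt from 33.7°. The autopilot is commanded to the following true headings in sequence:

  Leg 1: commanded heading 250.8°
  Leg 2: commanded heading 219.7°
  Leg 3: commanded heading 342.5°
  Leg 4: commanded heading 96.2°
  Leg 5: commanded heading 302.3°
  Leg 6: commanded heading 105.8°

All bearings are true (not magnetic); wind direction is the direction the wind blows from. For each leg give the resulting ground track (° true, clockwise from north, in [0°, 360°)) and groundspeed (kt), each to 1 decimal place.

Leg 1: track=244.0°, groundspeed=196.6 kt
Leg 2: track=218.6°, groundspeed=202.8 kt
Leg 3: track=330.4°, groundspeed=143.5 kt
Leg 4: track=109.3°, groundspeed=150.6 kt
Leg 5: track=289.2°, groundspeed=169.9 kt
Leg 6: track=119.3°, groundspeed=157.0 kt

Leg 1: heading 250.8°; drift -6.8° → track 244.0°, groundspeed 196.6 kt
Leg 2: heading 219.7°; drift -1.1° → track 218.6°, groundspeed 202.8 kt
Leg 3: heading 342.5°; drift -12.1° → track 330.4°, groundspeed 143.5 kt
Leg 4: heading 96.2°; drift +13.1° → track 109.3°, groundspeed 150.6 kt
Leg 5: heading 302.3°; drift -13.1° → track 289.2°, groundspeed 169.9 kt
Leg 6: heading 105.8°; drift +13.5° → track 119.3°, groundspeed 157.0 kt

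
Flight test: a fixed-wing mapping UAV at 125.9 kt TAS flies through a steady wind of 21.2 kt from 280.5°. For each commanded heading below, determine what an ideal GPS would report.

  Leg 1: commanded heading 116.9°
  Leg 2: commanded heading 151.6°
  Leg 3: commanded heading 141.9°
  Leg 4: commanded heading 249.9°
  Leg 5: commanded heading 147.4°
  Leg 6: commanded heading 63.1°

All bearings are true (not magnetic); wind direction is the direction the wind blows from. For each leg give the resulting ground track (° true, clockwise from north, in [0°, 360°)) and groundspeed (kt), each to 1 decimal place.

Leg 1: track=114.6°, groundspeed=146.4 kt
Leg 2: track=144.8°, groundspeed=140.2 kt
Leg 3: track=136.3°, groundspeed=142.5 kt
Leg 4: track=244.2°, groundspeed=108.2 kt
Leg 5: track=141.1°, groundspeed=141.2 kt
Leg 6: track=68.3°, groundspeed=143.3 kt

Leg 1: heading 116.9°; drift -2.3° → track 114.6°, groundspeed 146.4 kt
Leg 2: heading 151.6°; drift -6.8° → track 144.8°, groundspeed 140.2 kt
Leg 3: heading 141.9°; drift -5.6° → track 136.3°, groundspeed 142.5 kt
Leg 4: heading 249.9°; drift -5.7° → track 244.2°, groundspeed 108.2 kt
Leg 5: heading 147.4°; drift -6.3° → track 141.1°, groundspeed 141.2 kt
Leg 6: heading 63.1°; drift +5.2° → track 68.3°, groundspeed 143.3 kt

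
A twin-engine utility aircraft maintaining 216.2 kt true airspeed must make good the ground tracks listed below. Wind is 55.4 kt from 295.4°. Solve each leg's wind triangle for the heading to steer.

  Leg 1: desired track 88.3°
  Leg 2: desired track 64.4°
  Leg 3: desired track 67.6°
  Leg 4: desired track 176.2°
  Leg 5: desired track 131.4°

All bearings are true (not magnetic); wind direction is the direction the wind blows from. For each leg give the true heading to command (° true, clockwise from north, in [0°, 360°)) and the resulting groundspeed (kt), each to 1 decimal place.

Leg 1: desired track 88.3°; wind correction -6.7° → command heading 81.6°, groundspeed 264.0 kt
Leg 2: desired track 64.4°; wind correction -11.5° → command heading 52.9°, groundspeed 246.7 kt
Leg 3: desired track 67.6°; wind correction -10.9° → command heading 56.7°, groundspeed 249.5 kt
Leg 4: desired track 176.2°; wind correction +12.9° → command heading 189.1°, groundspeed 237.7 kt
Leg 5: desired track 131.4°; wind correction +4.1° → command heading 135.5°, groundspeed 268.9 kt

Leg 1: heading=81.6°, groundspeed=264.0 kt
Leg 2: heading=52.9°, groundspeed=246.7 kt
Leg 3: heading=56.7°, groundspeed=249.5 kt
Leg 4: heading=189.1°, groundspeed=237.7 kt
Leg 5: heading=135.5°, groundspeed=268.9 kt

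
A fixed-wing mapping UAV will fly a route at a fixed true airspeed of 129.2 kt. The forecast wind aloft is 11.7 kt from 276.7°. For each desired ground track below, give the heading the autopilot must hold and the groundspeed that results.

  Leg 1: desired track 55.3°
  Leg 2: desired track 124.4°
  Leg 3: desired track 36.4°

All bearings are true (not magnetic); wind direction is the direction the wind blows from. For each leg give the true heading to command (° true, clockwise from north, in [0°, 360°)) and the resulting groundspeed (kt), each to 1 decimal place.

Leg 1: heading=51.9°, groundspeed=137.7 kt
Leg 2: heading=126.8°, groundspeed=139.4 kt
Leg 3: heading=31.9°, groundspeed=134.6 kt

Leg 1: desired track 55.3°; wind correction -3.4° → command heading 51.9°, groundspeed 137.7 kt
Leg 2: desired track 124.4°; wind correction +2.4° → command heading 126.8°, groundspeed 139.4 kt
Leg 3: desired track 36.4°; wind correction -4.5° → command heading 31.9°, groundspeed 134.6 kt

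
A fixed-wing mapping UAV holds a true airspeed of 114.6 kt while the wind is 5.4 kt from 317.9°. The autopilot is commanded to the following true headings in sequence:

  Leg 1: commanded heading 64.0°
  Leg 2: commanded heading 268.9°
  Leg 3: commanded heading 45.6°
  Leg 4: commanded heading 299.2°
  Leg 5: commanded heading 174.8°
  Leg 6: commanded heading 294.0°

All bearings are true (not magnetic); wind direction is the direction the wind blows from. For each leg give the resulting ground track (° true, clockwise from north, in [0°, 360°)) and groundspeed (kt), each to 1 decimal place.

Leg 1: heading 64.0°; drift +2.6° → track 66.6°, groundspeed 116.2 kt
Leg 2: heading 268.9°; drift -2.1° → track 266.8°, groundspeed 111.1 kt
Leg 3: heading 45.6°; drift +2.7° → track 48.3°, groundspeed 114.5 kt
Leg 4: heading 299.2°; drift -0.9° → track 298.3°, groundspeed 109.5 kt
Leg 5: heading 174.8°; drift -1.6° → track 173.2°, groundspeed 119.0 kt
Leg 6: heading 294.0°; drift -1.1° → track 292.9°, groundspeed 109.7 kt

Leg 1: track=66.6°, groundspeed=116.2 kt
Leg 2: track=266.8°, groundspeed=111.1 kt
Leg 3: track=48.3°, groundspeed=114.5 kt
Leg 4: track=298.3°, groundspeed=109.5 kt
Leg 5: track=173.2°, groundspeed=119.0 kt
Leg 6: track=292.9°, groundspeed=109.7 kt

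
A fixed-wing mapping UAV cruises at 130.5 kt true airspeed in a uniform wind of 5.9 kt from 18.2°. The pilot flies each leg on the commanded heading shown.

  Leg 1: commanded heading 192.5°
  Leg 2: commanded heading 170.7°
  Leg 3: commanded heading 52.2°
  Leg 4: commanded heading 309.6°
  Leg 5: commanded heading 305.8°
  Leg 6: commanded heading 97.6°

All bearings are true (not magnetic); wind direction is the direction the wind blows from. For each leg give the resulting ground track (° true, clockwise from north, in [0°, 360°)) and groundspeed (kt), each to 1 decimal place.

Leg 1: track=192.7°, groundspeed=136.4 kt
Leg 2: track=171.8°, groundspeed=135.8 kt
Leg 3: track=53.7°, groundspeed=125.7 kt
Leg 4: track=307.1°, groundspeed=128.5 kt
Leg 5: track=303.3°, groundspeed=128.8 kt
Leg 6: track=100.2°, groundspeed=129.5 kt

Leg 1: heading 192.5°; drift +0.2° → track 192.7°, groundspeed 136.4 kt
Leg 2: heading 170.7°; drift +1.1° → track 171.8°, groundspeed 135.8 kt
Leg 3: heading 52.2°; drift +1.5° → track 53.7°, groundspeed 125.7 kt
Leg 4: heading 309.6°; drift -2.5° → track 307.1°, groundspeed 128.5 kt
Leg 5: heading 305.8°; drift -2.5° → track 303.3°, groundspeed 128.8 kt
Leg 6: heading 97.6°; drift +2.6° → track 100.2°, groundspeed 129.5 kt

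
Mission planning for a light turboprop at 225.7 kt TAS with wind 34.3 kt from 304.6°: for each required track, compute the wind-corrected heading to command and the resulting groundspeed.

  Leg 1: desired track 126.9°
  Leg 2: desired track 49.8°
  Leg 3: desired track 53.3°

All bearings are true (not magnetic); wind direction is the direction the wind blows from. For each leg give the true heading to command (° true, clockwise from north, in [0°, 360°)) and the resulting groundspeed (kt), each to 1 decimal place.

Leg 1: desired track 126.9°; wind correction +0.3° → command heading 127.2°, groundspeed 260.0 kt
Leg 2: desired track 49.8°; wind correction -8.4° → command heading 41.4°, groundspeed 232.3 kt
Leg 3: desired track 53.3°; wind correction -8.3° → command heading 45.0°, groundspeed 234.3 kt

Leg 1: heading=127.2°, groundspeed=260.0 kt
Leg 2: heading=41.4°, groundspeed=232.3 kt
Leg 3: heading=45.0°, groundspeed=234.3 kt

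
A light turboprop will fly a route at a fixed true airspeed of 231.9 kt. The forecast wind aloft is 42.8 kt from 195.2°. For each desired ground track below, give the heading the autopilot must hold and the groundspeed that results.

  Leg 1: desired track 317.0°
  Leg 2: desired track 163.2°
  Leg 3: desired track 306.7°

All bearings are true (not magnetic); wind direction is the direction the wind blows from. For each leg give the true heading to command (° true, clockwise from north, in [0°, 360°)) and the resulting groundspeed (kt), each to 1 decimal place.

Leg 1: heading=308.0°, groundspeed=251.6 kt
Leg 2: heading=168.8°, groundspeed=194.5 kt
Leg 3: heading=296.8°, groundspeed=244.1 kt

Leg 1: desired track 317.0°; wind correction -9.0° → command heading 308.0°, groundspeed 251.6 kt
Leg 2: desired track 163.2°; wind correction +5.6° → command heading 168.8°, groundspeed 194.5 kt
Leg 3: desired track 306.7°; wind correction -9.9° → command heading 296.8°, groundspeed 244.1 kt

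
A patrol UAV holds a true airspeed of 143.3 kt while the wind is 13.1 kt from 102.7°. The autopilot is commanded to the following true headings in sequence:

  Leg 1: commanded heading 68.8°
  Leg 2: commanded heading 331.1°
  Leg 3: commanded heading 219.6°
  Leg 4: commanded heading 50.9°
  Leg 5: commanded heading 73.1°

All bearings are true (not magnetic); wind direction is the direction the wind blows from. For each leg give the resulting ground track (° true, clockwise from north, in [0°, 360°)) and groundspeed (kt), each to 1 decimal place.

Leg 1: heading 68.8°; drift -3.2° → track 65.6°, groundspeed 132.6 kt
Leg 2: heading 331.1°; drift -3.7° → track 327.4°, groundspeed 152.3 kt
Leg 3: heading 219.6°; drift +4.5° → track 224.1°, groundspeed 149.7 kt
Leg 4: heading 50.9°; drift -4.4° → track 46.5°, groundspeed 135.6 kt
Leg 5: heading 73.1°; drift -2.8° → track 70.3°, groundspeed 132.1 kt

Leg 1: track=65.6°, groundspeed=132.6 kt
Leg 2: track=327.4°, groundspeed=152.3 kt
Leg 3: track=224.1°, groundspeed=149.7 kt
Leg 4: track=46.5°, groundspeed=135.6 kt
Leg 5: track=70.3°, groundspeed=132.1 kt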